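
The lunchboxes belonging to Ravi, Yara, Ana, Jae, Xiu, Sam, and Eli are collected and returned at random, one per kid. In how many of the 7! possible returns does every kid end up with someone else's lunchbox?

Let Aᵢ be the assignments in which kid i gets their own lunchbox. We want the size of the complement of A₁∪…∪A_7.
By inclusion–exclusion this is Σ_{j=0}^{7} (−1)^j C(7,j)·(7−j)!.
Computing: 5040 − 5040 + 2520 − 840 + 210 − 42 + 7 − 1 = 1854.

1854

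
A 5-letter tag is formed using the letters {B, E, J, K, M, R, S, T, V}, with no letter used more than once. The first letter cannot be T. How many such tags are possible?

The first letter has 9−1 = 8 choices (anything except T).
The remaining 4 letters are filled from the other 8 symbols without repetition: 8 × 7 × 6 × 5 = 1680.
Total: 8 × 1680 = 13440.

13440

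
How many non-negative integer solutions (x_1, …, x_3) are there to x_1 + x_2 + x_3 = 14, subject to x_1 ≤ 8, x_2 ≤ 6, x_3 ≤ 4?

By stars and bars, unrestricted non-negative solutions to x_1+…+x_3 = 14 number C(14+2,2) = 120.
Subtract solutions that violate a single cap (substitute x_i' = x_i − (cap_i+1)): x_1 ≥ 9 gives C(7,2) = 21; x_2 ≥ 7 gives C(9,2) = 36; x_3 ≥ 5 gives C(11,2) = 55. Together 112.
Add back pairs where two caps are both exceeded: 0 + 1 + 6 = 7.
By inclusion–exclusion the count is 120 − 112 + 7 = 15.

15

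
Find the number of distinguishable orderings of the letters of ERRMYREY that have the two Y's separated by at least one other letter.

1260

There are 8!/(3!·2!·2!) = 1680 arrangements of ERRMYREY in total.
If the two Y's are adjacent, glue them into one block, leaving 7 items to arrange: (7)!/(3!·2!) = 420 ways.
Hence 1680 − 420 = 1260.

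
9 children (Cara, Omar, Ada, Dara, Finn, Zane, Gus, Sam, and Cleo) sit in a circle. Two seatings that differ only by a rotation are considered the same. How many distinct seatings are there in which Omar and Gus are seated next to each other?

10080

Treat {Omar, Gus} as one unit (2 internal orders) and seat the resulting 8 units around the table: (7)! circular arrangements.
So 2 × (7)! = 2 × 5040 = 10080.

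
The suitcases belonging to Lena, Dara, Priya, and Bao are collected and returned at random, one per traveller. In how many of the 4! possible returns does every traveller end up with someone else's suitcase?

Let Aᵢ be the assignments in which traveller i gets their own suitcase. We want the size of the complement of A₁∪…∪A_4.
By inclusion–exclusion this is Σ_{j=0}^{4} (−1)^j C(4,j)·(4−j)!.
Computing: 24 − 24 + 12 − 4 + 1 = 9.

9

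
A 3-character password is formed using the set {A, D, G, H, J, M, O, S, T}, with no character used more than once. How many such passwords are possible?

Choose and order 3 of the 9 symbols: the first character has 9 options, the next 8, then 7.
9 × 8 × 7 = 504.

504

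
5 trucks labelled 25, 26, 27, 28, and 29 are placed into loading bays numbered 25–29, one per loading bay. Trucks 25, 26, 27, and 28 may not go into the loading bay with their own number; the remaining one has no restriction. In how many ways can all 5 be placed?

53

Let Aᵢ (for 25 ≤ i ≤ 28) be the placements that put truck i in its forbidden loading bay. Any j of these fix j positions, leaving (5−j)! ways to fill the rest, and there are C(4,j) ways to pick which j.
By inclusion–exclusion, the number of valid placements is Σ_{j=0}^{4} (−1)^j C(4,j)·(5−j)!.
Computing: 120 − 96 + 36 − 8 + 1 = 53.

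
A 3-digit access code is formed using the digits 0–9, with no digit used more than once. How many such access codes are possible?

720

Choose and order 3 of the 10 symbols: the first digit has 10 options, the next 9, then 8.
10 × 9 × 8 = 720.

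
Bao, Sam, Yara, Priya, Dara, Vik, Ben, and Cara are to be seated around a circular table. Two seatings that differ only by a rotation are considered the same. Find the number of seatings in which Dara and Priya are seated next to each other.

Treat {Dara, Priya} as one unit (2 internal orders) and seat the resulting 7 units around the table: (6)! circular arrangements.
So 2 × (6)! = 2 × 720 = 1440.

1440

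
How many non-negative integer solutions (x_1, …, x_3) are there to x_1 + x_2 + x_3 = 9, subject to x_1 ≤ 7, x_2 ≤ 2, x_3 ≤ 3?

Ignoring the caps, the number of non-negative solutions to x_1+…+x_3 = 9 is C(11,2) = 55.
Subtract solutions that violate a single cap (substitute x_i' = x_i − (cap_i+1)): x_1 ≥ 8 gives C(3,2) = 3; x_2 ≥ 3 gives C(8,2) = 28; x_3 ≥ 4 gives C(7,2) = 21. Together 52.
Add back pairs where two caps are both exceeded: 0 + 0 + 6 = 6.
By inclusion–exclusion the count is 55 − 52 + 6 = 9.

9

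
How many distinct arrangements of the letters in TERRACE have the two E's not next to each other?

900

There are 7!/(2!·2!) = 1260 arrangements of TERRACE in total.
Arrangements with the E's together: treat EE as one letter, giving (6)!/(2!) = 360.
Hence 1260 − 360 = 900.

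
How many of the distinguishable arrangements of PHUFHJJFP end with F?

With the last slot taken by F, it remains to arrange the other 8 letters (PHUHJJFP).
Those 8 letters have H appearing twice, J appearing twice, and P appearing twice, giving (8)!/(2!·2!·2!) = 5040.

5040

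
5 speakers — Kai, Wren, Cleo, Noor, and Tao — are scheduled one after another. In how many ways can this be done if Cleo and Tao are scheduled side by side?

Treat {Cleo, Tao} as a single unit. There are 4 units to order, and the pair itself can be ordered 2 ways.
So the count is 2·(4)! = 48.

48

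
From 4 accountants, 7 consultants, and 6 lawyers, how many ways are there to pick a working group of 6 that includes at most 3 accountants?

12298

Split by how many accountants are chosen (0 through 3).
Sum: C(4,0)·C(13,6) + C(4,1)·C(13,5) + C(4,2)·C(13,4) + C(4,3)·C(13,3) = 1716 + 5148 + 4290 + 1144 = 12298.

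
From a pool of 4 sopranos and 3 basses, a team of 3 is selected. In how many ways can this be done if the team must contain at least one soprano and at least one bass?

With no constraint there are C(7,3) = 35 possible selections.
Subtract selections that omit an entire group: no sopranos → C(3,3) = 1; no basses → C(4,3) = 4.
Both groups omitted at once is impossible, so 35 − 5 = 30.

30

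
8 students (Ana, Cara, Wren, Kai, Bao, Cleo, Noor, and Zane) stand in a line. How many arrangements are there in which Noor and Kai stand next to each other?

Treat {Noor, Kai} as a single unit. There are 7 units to order, and the pair itself can be ordered 2 ways.
That gives 2 × 7! = 2 × 5040 = 10080.

10080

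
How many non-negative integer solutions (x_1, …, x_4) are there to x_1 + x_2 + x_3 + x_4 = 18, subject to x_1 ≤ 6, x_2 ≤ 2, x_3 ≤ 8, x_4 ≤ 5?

By stars and bars, unrestricted non-negative solutions to x_1+…+x_4 = 18 number C(18+3,3) = 1330.
Subtract solutions that violate a single cap (substitute x_i' = x_i − (cap_i+1)): x_1 ≥ 7 gives C(14,3) = 364; x_2 ≥ 3 gives C(18,3) = 816; x_3 ≥ 9 gives C(12,3) = 220; x_4 ≥ 6 gives C(15,3) = 455. Together 1855.
Add back pairs where two caps are both exceeded: 165 + 10 + 56 + 84 + 220 + 20 = 555.
Subtract triples: 0 + 10 + 0 + 1 = 11.
By inclusion–exclusion the count is 1330 − 1855 + 555 − 11 = 19.

19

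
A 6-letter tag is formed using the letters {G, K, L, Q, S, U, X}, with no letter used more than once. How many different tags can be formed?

With no repetition, fill the 6 letters in order: 7 choices, then 6, down to 2.
That product is 7 × 6 × 5 × 4 × 3 × 2 = 5040.

5040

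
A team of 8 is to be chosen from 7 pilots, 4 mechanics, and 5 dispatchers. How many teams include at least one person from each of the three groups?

Unrestricted: C(16,8) = 12870 ways to pick any 8 of the 16.
Selections missing a whole group: no pilots → C(9,8) = 9; no mechanics → C(12,8) = 495; no dispatchers → C(11,8) = 165.
Add back selections omitting two groups (i.e. drawn from a single group): C(7,8) + C(4,8) + C(5,8) = 0.
By inclusion–exclusion: 12870 − 669 + 0 = 12201.

12201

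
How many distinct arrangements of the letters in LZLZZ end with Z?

6

With the last slot taken by Z, it remains to arrange the other 4 letters (LLZZ).
Those 4 letters have L appearing twice and Z appearing twice, giving (4)!/(2!·2!) = 6.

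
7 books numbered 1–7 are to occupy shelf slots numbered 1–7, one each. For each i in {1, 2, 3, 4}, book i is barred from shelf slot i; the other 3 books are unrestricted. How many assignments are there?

Let Aᵢ (for 1 ≤ i ≤ 4) be the placements that put book i in its forbidden shelf slot. Any j of these fix j positions, leaving (7−j)! ways to fill the rest, and there are C(4,j) ways to pick which j.
By inclusion–exclusion, the number of valid placements is Σ_{j=0}^{4} (−1)^j C(4,j)·(7−j)!.
Computing: 5040 − 2880 + 720 − 96 + 6 = 2790.

2790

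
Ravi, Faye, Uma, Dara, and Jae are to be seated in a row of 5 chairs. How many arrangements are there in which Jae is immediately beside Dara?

48

Place the 3 others and the Jae-Dara pair as 4 objects in a line; the pair has 2 internal arrangements.
That gives 2 × 4! = 2 × 24 = 48.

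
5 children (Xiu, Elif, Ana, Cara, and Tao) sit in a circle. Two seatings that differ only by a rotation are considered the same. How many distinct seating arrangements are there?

Around a circle, 5 distinct people have 5!/5 = (4)! = 24 rotationally distinct seatings.

24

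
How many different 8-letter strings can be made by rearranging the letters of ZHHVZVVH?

560

Letter multiplicities in ZHHVZVVH: H×3, V×3, Z×2.
The number of distinct arrangements is 8!/(3!·3!·2!) = 40320/72 = 560.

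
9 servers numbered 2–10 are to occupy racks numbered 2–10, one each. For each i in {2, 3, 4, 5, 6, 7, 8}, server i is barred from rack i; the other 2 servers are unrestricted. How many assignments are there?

Let Aᵢ (for 2 ≤ i ≤ 8) be the placements that put server i in its forbidden rack. Any j of these fix j positions, leaving (9−j)! ways to fill the rest, and there are C(7,j) ways to pick which j.
By inclusion–exclusion, the number of valid placements is Σ_{j=0}^{7} (−1)^j C(7,j)·(9−j)!.
Computing: 362880 − 282240 + 105840 − 25200 + 4200 − 504 + 42 − 2 = 165016.

165016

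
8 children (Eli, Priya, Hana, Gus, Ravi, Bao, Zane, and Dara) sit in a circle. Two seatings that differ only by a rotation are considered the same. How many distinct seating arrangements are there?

Seat Eli anywhere (absorbing the rotational symmetry), then permute the other 7: (7)! = 5040.

5040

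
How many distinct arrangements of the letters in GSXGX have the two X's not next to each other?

There are 5!/(2!·2!) = 30 arrangements of GSXGX in total.
If the two X's are adjacent, glue them into one block, leaving 4 items to arrange: (4)!/(2!) = 12 ways.
Subtracting, 30 − 12 = 18 arrangements keep the X's apart.

18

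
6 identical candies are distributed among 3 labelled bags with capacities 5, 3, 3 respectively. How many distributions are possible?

Without the upper bounds there are C(8,2) = 28 ways to split 6 among 3 bags.
Subtract solutions that violate a single cap (substitute x_i' = x_i − (cap_i+1)): x_1 ≥ 6 gives C(2,2) = 1; x_2 ≥ 4 gives C(4,2) = 6; x_3 ≥ 4 gives C(4,2) = 6. Together 13.
No two caps can be exceeded simultaneously, so the pair terms are all 0.
By inclusion–exclusion the count is 28 − 13 + 0 = 15.

15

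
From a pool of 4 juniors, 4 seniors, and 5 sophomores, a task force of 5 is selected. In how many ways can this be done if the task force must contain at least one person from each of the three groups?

980

Unrestricted: C(13,5) = 1287 ways to pick any 5 of the 13.
Subtract selections that omit an entire group: no juniors → C(9,5) = 126; no seniors → C(9,5) = 126; no sophomores → C(8,5) = 56.
Add back selections omitting two groups (i.e. drawn from a single group): C(4,5) + C(4,5) + C(5,5) = 1.
By inclusion–exclusion: 1287 − 308 + 1 = 980.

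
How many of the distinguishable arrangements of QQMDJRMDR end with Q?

5040

With the last slot taken by Q, it remains to arrange the other 8 letters (QMDJRMDR).
Those 8 letters have D appearing twice, M appearing twice, and R appearing twice, giving (8)!/(2!·2!·2!) = 5040.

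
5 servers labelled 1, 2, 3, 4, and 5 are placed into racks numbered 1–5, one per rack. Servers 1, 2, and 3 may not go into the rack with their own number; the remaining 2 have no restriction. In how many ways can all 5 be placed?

Let Aᵢ (for i ∈ {1, 2, 3}) be the placements that put server i in its forbidden rack. Any j of these fix j positions, leaving (5−j)! ways to fill the rest, and there are C(3,j) ways to pick which j.
By inclusion–exclusion, the number of valid placements is Σ_{j=0}^{3} (−1)^j C(3,j)·(5−j)!.
Computing: 120 − 72 + 18 − 2 = 64.

64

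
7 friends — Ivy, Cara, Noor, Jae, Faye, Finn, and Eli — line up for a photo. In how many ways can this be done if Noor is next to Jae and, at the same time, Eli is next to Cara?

480

Treat {Noor,Jae} as one block (2 orders) and {Eli,Cara} as another (2 orders).
That leaves 5 units to arrange: 2 × 2 × 5! = 4 × 120 = 480.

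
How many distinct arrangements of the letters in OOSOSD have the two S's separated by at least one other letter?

40

There are 6!/(3!·2!) = 60 arrangements of OOSOSD in total.
If the two S's are adjacent, glue them into one block, leaving 5 items to arrange: (5)!/(3!) = 20 ways.
Subtracting, 60 − 20 = 40 arrangements keep the S's apart.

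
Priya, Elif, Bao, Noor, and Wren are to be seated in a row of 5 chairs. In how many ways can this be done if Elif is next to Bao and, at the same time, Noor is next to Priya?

Treat {Elif,Bao} as one block (2 orders) and {Noor,Priya} as another (2 orders).
That leaves 3 units to arrange: 2 × 2 × 3! = 4 × 6 = 24.

24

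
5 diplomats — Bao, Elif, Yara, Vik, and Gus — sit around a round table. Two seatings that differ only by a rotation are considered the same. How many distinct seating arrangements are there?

24

Seat Bao anywhere (absorbing the rotational symmetry), then permute the other 4: (4)! = 24.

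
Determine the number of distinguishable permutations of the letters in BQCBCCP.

420

The 7 letters of BQCBCCP have repeats: B appearing twice and C appearing 3 times.
So there are 7! / (3!·2!) = 420 distinguishable arrangements.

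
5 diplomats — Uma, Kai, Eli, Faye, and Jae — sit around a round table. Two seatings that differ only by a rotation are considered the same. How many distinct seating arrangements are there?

24

Fix one person's seat to break rotational symmetry; the remaining 4 people can be arranged in (4)! = 24 ways.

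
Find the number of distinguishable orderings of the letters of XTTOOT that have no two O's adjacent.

40

Total arrangements of XTTOOT: 6!/(3!·2!) = 60.
Arrangements with the O's together: treat OO as one letter, giving (5)!/(3!) = 20.
Hence 60 − 20 = 40.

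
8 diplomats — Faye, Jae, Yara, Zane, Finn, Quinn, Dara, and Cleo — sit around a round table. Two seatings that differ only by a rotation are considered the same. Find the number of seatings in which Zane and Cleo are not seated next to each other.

Without the restriction there are (7)! = 5040 seatings.
Seatings with Zane beside Cleo: treat them as a block with 2 internal orders, giving 2 × (6)! = 1440.
Subtracting, 5040 − 1440 = 3600.

3600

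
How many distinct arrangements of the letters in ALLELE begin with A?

10

With the first slot taken by A, it remains to arrange the other 5 letters (LLELE).
Those 5 letters have E appearing twice and L appearing 3 times, giving (5)!/(3!·2!) = 10.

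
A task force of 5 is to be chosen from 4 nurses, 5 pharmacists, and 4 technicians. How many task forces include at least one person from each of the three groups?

Total 5-person selections from all 13: C(13,5) = 1287.
Subtract selections that omit an entire group: no nurses → C(9,5) = 126; no pharmacists → C(8,5) = 56; no technicians → C(9,5) = 126.
Add back selections omitting two groups (i.e. drawn from a single group): C(4,5) + C(5,5) + C(4,5) = 1.
By inclusion–exclusion: 1287 − 308 + 1 = 980.

980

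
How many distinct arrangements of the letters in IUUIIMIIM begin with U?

168

Fix U in the first position and arrange the remaining 8 letters.
Those 8 letters have I appearing 5 times and M appearing twice, giving (8)!/(5!·2!) = 168.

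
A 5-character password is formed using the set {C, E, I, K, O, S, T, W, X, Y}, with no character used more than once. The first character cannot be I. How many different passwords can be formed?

The first character has 10−1 = 9 choices (anything except I).
The remaining 4 characters are filled from the other 9 symbols without repetition: 9 × 8 × 7 × 6 = 3024.
Total: 9 × 3024 = 27216.

27216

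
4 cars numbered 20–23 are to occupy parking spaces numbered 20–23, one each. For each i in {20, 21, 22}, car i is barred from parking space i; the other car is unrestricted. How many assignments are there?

Let Aᵢ (for i ∈ {20, 21, 22}) be the placements that put car i in its forbidden parking space. Any j of these fix j positions, leaving (4−j)! ways to fill the rest, and there are C(3,j) ways to pick which j.
By inclusion–exclusion, the number of valid placements is Σ_{j=0}^{3} (−1)^j C(3,j)·(4−j)!.
Computing: 24 − 18 + 6 − 1 = 11.

11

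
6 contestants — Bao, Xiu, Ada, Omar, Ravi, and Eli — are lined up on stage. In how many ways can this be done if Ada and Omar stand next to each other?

Glue Ada and Omar into one block (2 internal orders), leaving 5 units to arrange in a row.
That gives 2 × 5! = 2 × 120 = 240.

240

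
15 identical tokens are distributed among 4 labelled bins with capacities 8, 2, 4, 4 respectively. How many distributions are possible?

By stars and bars, unrestricted non-negative solutions to x_1+…+x_4 = 15 number C(15+3,3) = 816.
Subtract solutions that violate a single cap (substitute x_i' = x_i − (cap_i+1)): x_1 ≥ 9 gives C(9,3) = 84; x_2 ≥ 3 gives C(15,3) = 455; x_3 ≥ 5 gives C(13,3) = 286; x_4 ≥ 5 gives C(13,3) = 286. Together 1111.
Add back pairs where two caps are both exceeded: 20 + 4 + 4 + 120 + 120 + 56 = 324.
Subtract triples: 0 + 0 + 0 + 10 = 10.
By inclusion–exclusion the count is 816 − 1111 + 324 − 10 = 19.

19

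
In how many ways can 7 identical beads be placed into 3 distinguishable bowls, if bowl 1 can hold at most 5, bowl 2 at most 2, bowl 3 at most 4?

Without the upper bounds there are C(9,2) = 36 ways to split 7 among 3 bowls.
Subtract solutions that violate a single cap (substitute x_i' = x_i − (cap_i+1)): x_1 ≥ 6 gives C(3,2) = 3; x_2 ≥ 3 gives C(6,2) = 15; x_3 ≥ 5 gives C(4,2) = 6. Together 24.
No two caps can be exceeded simultaneously, so the pair terms are all 0.
By inclusion–exclusion the count is 36 − 24 + 0 = 12.

12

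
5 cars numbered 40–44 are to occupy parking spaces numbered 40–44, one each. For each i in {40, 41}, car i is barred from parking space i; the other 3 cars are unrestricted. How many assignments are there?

78

Let Aᵢ (for i ∈ {40, 41}) be the placements that put car i in its forbidden parking space. Any j of these fix j positions, leaving (5−j)! ways to fill the rest, and there are C(2,j) ways to pick which j.
By inclusion–exclusion, the number of valid placements is Σ_{j=0}^{2} (−1)^j C(2,j)·(5−j)!.
Computing: 120 − 48 + 6 = 78.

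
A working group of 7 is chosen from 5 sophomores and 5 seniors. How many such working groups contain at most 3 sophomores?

Split by how many sophomores are chosen (0 through 3).
Sum: C(5,0)·C(5,7) + C(5,1)·C(5,6) + C(5,2)·C(5,5) + C(5,3)·C(5,4) = 0 + 0 + 10 + 50 = 60.

60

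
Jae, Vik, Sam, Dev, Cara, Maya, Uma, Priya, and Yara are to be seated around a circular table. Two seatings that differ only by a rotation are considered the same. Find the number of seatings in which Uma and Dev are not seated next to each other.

30240

All circular seatings of 9 people number (8)! = 40320.
Seatings with Uma beside Dev: treat them as a block with 2 internal orders, giving 2 × (7)! = 10080.
Subtracting, 40320 − 10080 = 30240.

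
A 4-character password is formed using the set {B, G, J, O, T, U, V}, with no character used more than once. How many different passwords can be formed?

With no repetition, fill the 4 characters in order: 7 choices, then 6, down to 4.
That product is 7 × 6 × 5 × 4 = 840.

840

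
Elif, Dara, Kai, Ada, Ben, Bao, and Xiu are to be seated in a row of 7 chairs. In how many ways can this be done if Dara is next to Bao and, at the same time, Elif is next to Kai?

480

Treat {Dara,Bao} as one block (2 orders) and {Elif,Kai} as another (2 orders).
That leaves 5 units to arrange: 2 × 2 × 5! = 4 × 120 = 480.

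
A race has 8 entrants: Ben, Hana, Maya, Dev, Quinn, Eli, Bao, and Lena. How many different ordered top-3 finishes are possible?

336

This is an ordered selection of 3 from 8: P(8,3).
That gives 8 × 7 × 6 = 336.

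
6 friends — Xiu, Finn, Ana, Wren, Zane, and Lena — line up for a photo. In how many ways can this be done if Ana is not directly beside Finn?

480

There are 6! = 720 arrangements in all. If Ana and Finn are adjacent, merging them into one block gives 2·(5)! = 240 arrangements.
So 720 − 240 = 480 arrangements keep them apart.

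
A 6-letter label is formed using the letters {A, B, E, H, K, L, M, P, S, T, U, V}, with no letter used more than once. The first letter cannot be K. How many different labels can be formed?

609840

The first letter has 12−1 = 11 choices (anything except K).
The remaining 5 letters are filled from the other 11 symbols without repetition: 11 × 10 × 9 × 8 × 7 = 55440.
Total: 11 × 55440 = 609840.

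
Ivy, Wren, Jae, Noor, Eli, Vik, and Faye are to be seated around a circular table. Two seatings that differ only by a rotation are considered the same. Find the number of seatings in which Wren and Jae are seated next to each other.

Treat {Wren, Jae} as one unit (2 internal orders) and seat the resulting 6 units around the table: (5)! circular arrangements.
So 2 × (5)! = 2 × 120 = 240.

240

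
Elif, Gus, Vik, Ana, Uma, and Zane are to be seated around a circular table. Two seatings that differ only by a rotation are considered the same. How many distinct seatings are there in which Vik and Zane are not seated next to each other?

Without the restriction there are (5)! = 120 seatings.
Seatings with Vik beside Zane: treat them as a block with 2 internal orders, giving 2 × (4)! = 48.
Subtracting, 120 − 48 = 72.

72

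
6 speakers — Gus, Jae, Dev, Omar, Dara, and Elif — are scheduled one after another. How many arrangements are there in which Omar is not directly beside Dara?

480

There are 6! = 720 arrangements in all. If Omar and Dara are adjacent, merging them into one block gives 2·(5)! = 240 arrangements.
So 720 − 240 = 480 arrangements keep them apart.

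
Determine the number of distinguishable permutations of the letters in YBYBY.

10

YBYBY has 5 letters with B appearing twice and Y appearing 3 times.
The number of distinct arrangements is 5!/(3!·2!) = 120/12 = 10.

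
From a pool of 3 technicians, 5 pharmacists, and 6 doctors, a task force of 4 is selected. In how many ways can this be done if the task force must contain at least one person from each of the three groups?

Total 4-person selections from all 14: C(14,4) = 1001.
Subtract selections that omit an entire group: no technicians → C(11,4) = 330; no pharmacists → C(9,4) = 126; no doctors → C(8,4) = 70.
Add back selections omitting two groups (i.e. drawn from a single group): C(3,4) + C(5,4) + C(6,4) = 20.
By inclusion–exclusion: 1001 − 526 + 20 = 495.

495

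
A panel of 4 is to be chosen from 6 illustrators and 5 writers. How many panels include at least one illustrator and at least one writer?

Unrestricted: C(11,4) = 330 ways to pick any 4 of the 11.
Subtract selections that omit an entire group: no illustrators → C(5,4) = 5; no writers → C(6,4) = 15.
Both groups omitted at once is impossible, so 330 − 20 = 310.

310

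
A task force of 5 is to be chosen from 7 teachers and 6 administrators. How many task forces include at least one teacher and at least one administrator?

1260

With no constraint there are C(13,5) = 1287 possible selections.
Subtract selections that omit an entire group: no teachers → C(6,5) = 6; no administrators → C(7,5) = 21.
Both groups omitted at once is impossible, so 1287 − 27 = 1260.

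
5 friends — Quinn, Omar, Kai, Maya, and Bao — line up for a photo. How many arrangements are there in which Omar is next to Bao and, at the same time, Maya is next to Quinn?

24

Treat {Omar,Bao} as one block (2 orders) and {Maya,Quinn} as another (2 orders).
That leaves 3 units to arrange: 2 × 2 × 3! = 4 × 6 = 24.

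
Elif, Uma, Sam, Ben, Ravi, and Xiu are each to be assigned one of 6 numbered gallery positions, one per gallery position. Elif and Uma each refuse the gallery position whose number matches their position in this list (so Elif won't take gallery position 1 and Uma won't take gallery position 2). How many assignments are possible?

504

Let Aᵢ (for i ∈ {1, 2}) be the placements that put person i in their forbidden gallery position. Any j of these fix j positions, leaving (6−j)! ways to fill the rest, and there are C(2,j) ways to pick which j.
By inclusion–exclusion, the number of valid placements is Σ_{j=0}^{2} (−1)^j C(2,j)·(6−j)!.
Computing: 720 − 240 + 24 = 504.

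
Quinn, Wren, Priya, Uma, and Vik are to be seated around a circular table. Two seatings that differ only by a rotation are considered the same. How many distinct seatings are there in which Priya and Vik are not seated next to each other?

12

Without the restriction there are (4)! = 24 seatings.
Those with Priya next to Vik: fuse the pair into one unit and seat 4 units around a circle — 2·(3)! = 12.
Subtracting, 24 − 12 = 12.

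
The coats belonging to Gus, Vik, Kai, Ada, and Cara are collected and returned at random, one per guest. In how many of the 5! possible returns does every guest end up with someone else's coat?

44

Let Aᵢ be the assignments in which guest i gets their own coat. We want the size of the complement of A₁∪…∪A_5.
By inclusion–exclusion this is Σ_{j=0}^{5} (−1)^j C(5,j)·(5−j)!.
Computing: 120 − 120 + 60 − 20 + 5 − 1 = 44.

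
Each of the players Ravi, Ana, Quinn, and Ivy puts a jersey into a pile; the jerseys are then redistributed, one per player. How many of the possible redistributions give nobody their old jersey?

This is the derangement count D_4: permutations of 4 items with no fixed point.
By inclusion–exclusion this is Σ_{j=0}^{4} (−1)^j C(4,j)·(4−j)!.
Computing: 24 − 24 + 12 − 4 + 1 = 9.

9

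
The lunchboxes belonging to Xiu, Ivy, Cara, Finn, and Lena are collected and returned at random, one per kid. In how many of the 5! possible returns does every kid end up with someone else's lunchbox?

This is the derangement count D_5: permutations of 5 items with no fixed point.
By inclusion–exclusion this is Σ_{j=0}^{5} (−1)^j C(5,j)·(5−j)!.
Computing: 120 − 120 + 60 − 20 + 5 − 1 = 44.

44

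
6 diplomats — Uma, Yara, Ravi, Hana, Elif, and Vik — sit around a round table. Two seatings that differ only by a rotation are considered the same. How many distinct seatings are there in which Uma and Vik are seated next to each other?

48

Treat {Uma, Vik} as one unit (2 internal orders) and seat the resulting 5 units around the table: (4)! circular arrangements.
So 2 × (4)! = 2 × 24 = 48.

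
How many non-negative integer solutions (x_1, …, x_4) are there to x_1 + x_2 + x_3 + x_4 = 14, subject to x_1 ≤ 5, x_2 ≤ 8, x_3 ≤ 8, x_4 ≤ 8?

By stars and bars, unrestricted non-negative solutions to x_1+…+x_4 = 14 number C(14+3,3) = 680.
Subtract solutions that violate a single cap (substitute x_i' = x_i − (cap_i+1)): x_1 ≥ 6 gives C(11,3) = 165; x_2 ≥ 9 gives C(8,3) = 56; x_3 ≥ 9 gives C(8,3) = 56; x_4 ≥ 9 gives C(8,3) = 56. Together 333.
No two caps can be exceeded simultaneously, so the pair terms are all 0.
By inclusion–exclusion the count is 680 − 333 + 0 = 347.

347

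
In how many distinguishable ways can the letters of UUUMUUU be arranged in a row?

The 7 letters of UUUMUUU have repeats: U appearing 6 times.
So there are 7! / (6!) = 7 distinguishable arrangements.

7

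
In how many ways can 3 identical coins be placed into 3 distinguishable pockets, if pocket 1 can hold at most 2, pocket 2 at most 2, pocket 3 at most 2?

7

By stars and bars, unrestricted non-negative solutions to x_1+…+x_3 = 3 number C(3+2,2) = 10.
Subtract solutions that violate a single cap (substitute x_i' = x_i − (cap_i+1)): x_1 ≥ 3 gives C(2,2) = 1; x_2 ≥ 3 gives C(2,2) = 1; x_3 ≥ 3 gives C(2,2) = 1. Together 3.
No two caps can be exceeded simultaneously, so the pair terms are all 0.
By inclusion–exclusion the count is 10 − 3 + 0 = 7.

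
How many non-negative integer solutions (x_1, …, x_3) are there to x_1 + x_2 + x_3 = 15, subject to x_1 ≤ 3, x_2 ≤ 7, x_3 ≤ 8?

10

Without the upper bounds there are C(17,2) = 136 ways to split 15 among 3 variables.
Subtract solutions that violate a single cap (substitute x_i' = x_i − (cap_i+1)): x_1 ≥ 4 gives C(13,2) = 78; x_2 ≥ 8 gives C(9,2) = 36; x_3 ≥ 9 gives C(8,2) = 28. Together 142.
Add back pairs where two caps are both exceeded: 10 + 6 + 0 = 16.
By inclusion–exclusion the count is 136 − 142 + 16 = 10.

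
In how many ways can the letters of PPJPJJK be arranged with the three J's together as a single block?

20

Treat the 3 copies of J as a single block. The multiset to arrange is then {JJJ, K, P, P, P}, 5 items in all.
That gives (5)!/(3!) = 20 arrangements.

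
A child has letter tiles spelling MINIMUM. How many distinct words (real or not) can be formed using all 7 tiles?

420

Letter multiplicities in MINIMUM: I×2, M×3, N×1, U×1.
The number of distinct arrangements is 7!/(3!·2!) = 5040/12 = 420.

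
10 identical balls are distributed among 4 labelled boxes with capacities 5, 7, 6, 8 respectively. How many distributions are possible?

217

By stars and bars, unrestricted non-negative solutions to x_1+…+x_4 = 10 number C(10+3,3) = 286.
Subtract solutions that violate a single cap (substitute x_i' = x_i − (cap_i+1)): x_1 ≥ 6 gives C(7,3) = 35; x_2 ≥ 8 gives C(5,3) = 10; x_3 ≥ 7 gives C(6,3) = 20; x_4 ≥ 9 gives C(4,3) = 4. Together 69.
No two caps can be exceeded simultaneously, so the pair terms are all 0.
By inclusion–exclusion the count is 286 − 69 + 0 = 217.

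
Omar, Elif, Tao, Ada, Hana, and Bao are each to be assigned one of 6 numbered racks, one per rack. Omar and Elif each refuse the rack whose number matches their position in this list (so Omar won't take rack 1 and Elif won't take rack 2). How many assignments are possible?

Let Aᵢ (for i ∈ {1, 2}) be the placements that put person i in their forbidden rack. Any j of these fix j positions, leaving (6−j)! ways to fill the rest, and there are C(2,j) ways to pick which j.
By inclusion–exclusion, the number of valid placements is Σ_{j=0}^{2} (−1)^j C(2,j)·(6−j)!.
Computing: 720 − 240 + 24 = 504.

504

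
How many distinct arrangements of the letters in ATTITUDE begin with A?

With the first slot taken by A, it remains to arrange the other 7 letters (TTITUDE).
Those 7 letters have T appearing 3 times, giving (7)!/(3!) = 840.

840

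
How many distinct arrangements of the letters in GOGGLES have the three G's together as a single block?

120

Treat the 3 copies of G as a single block. The multiset to arrange is then {GGG, E, L, O, S}, 5 items in all.
All 5 items are distinct, so there are (5)! = 120 arrangements.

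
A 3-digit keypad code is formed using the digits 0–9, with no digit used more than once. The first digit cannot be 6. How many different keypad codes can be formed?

The first digit has 10−1 = 9 choices (anything except 6).
The remaining 2 digits are filled from the other 9 symbols without repetition: 9 × 8 = 72.
Total: 9 × 72 = 648.

648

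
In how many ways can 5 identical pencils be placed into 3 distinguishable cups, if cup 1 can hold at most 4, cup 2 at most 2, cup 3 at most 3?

11

Without the upper bounds there are C(7,2) = 21 ways to split 5 among 3 cups.
Subtract solutions that violate a single cap (substitute x_i' = x_i − (cap_i+1)): x_1 ≥ 5 gives C(2,2) = 1; x_2 ≥ 3 gives C(4,2) = 6; x_3 ≥ 4 gives C(3,2) = 3. Together 10.
No two caps can be exceeded simultaneously, so the pair terms are all 0.
By inclusion–exclusion the count is 21 − 10 + 0 = 11.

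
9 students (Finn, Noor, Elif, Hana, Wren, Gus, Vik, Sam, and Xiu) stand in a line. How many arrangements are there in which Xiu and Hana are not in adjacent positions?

282240

There are 9! = 362880 arrangements in all. If Xiu and Hana are adjacent, merging them into one block gives 2·(8)! = 80640 arrangements.
Complementary counting: 362880 − 80640 = 282240.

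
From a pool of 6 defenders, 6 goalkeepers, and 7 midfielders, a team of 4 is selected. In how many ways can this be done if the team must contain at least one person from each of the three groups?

2016

Unrestricted: C(19,4) = 3876 ways to pick any 4 of the 19.
Subtract selections that omit an entire group: no defenders → C(13,4) = 715; no goalkeepers → C(13,4) = 715; no midfielders → C(12,4) = 495.
Add back selections omitting two groups (i.e. drawn from a single group): C(6,4) + C(6,4) + C(7,4) = 65.
By inclusion–exclusion: 3876 − 1925 + 65 = 2016.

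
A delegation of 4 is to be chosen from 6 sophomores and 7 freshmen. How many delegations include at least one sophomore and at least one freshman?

665

Total 4-person selections from all 13: C(13,4) = 715.
Selections missing a whole group: no sophomores → C(7,4) = 35; no freshmen → C(6,4) = 15.
Both groups omitted at once is impossible, so 715 − 50 = 665.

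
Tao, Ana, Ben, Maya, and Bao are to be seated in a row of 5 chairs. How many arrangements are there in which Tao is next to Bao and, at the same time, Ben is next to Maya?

24

Treat {Tao,Bao} as one block (2 orders) and {Ben,Maya} as another (2 orders).
That leaves 3 units to arrange: 2 × 2 × 3! = 4 × 6 = 24.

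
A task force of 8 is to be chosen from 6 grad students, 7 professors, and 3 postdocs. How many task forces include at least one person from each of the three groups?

Unrestricted: C(16,8) = 12870 ways to pick any 8 of the 16.
Subtract selections that omit an entire group: no grad students → C(10,8) = 45; no professors → C(9,8) = 9; no postdocs → C(13,8) = 1287.
Add back selections omitting two groups (i.e. drawn from a single group): C(6,8) + C(7,8) + C(3,8) = 0.
By inclusion–exclusion: 12870 − 1341 + 0 = 11529.

11529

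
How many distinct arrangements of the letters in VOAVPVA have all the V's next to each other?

Treat the 3 copies of V as a single block. The multiset to arrange is then {VVV, A, A, O, P}, 5 items in all.
That gives (5)!/(2!) = 60 arrangements.

60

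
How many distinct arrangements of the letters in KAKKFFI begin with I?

Fix I in the first position and arrange the remaining 6 letters.
Those 6 letters have F appearing twice and K appearing 3 times, giving (6)!/(3!·2!) = 60.

60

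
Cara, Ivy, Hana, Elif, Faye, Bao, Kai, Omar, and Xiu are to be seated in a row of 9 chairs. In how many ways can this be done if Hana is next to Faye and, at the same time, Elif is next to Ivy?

20160

Treat {Hana,Faye} as one block (2 orders) and {Elif,Ivy} as another (2 orders).
That leaves 7 units to arrange: 2 × 2 × 7! = 4 × 5040 = 20160.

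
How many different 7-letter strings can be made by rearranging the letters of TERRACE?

TERRACE has 7 letters with E appearing twice and R appearing twice.
The number of distinct arrangements is 7!/(2!·2!) = 5040/4 = 1260.

1260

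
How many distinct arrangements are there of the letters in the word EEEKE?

EEEKE has 5 letters with E appearing 4 times.
So there are 5! / (4!) = 5 distinguishable arrangements.

5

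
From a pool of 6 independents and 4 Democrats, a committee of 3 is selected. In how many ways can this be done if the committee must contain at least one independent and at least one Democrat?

With no constraint there are C(10,3) = 120 possible selections.
Selections missing a whole group: no independents → C(4,3) = 4; no Democrats → C(6,3) = 20.
Both groups omitted at once is impossible, so 120 − 24 = 96.

96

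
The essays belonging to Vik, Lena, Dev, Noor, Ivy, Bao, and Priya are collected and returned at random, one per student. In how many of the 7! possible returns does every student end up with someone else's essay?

Let Aᵢ be the assignments in which student i gets their own essay. We want the size of the complement of A₁∪…∪A_7.
By inclusion–exclusion this is Σ_{j=0}^{7} (−1)^j C(7,j)·(7−j)!.
Computing: 5040 − 5040 + 2520 − 840 + 210 − 42 + 7 − 1 = 1854.

1854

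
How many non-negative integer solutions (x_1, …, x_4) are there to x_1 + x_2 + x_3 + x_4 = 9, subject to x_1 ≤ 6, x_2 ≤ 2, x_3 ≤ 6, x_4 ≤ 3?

70

Without the upper bounds there are C(12,3) = 220 ways to split 9 among 4 variables.
Subtract solutions that violate a single cap (substitute x_i' = x_i − (cap_i+1)): x_1 ≥ 7 gives C(5,3) = 10; x_2 ≥ 3 gives C(9,3) = 84; x_3 ≥ 7 gives C(5,3) = 10; x_4 ≥ 4 gives C(8,3) = 56. Together 160.
Add back pairs where two caps are both exceeded: 0 + 0 + 0 + 0 + 10 + 0 = 10.
By inclusion–exclusion the count is 220 − 160 + 10 = 70.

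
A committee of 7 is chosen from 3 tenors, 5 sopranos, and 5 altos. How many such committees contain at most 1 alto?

148

Split by how many altos are chosen (0 through 1).
Sum: C(5,0)·C(8,7) + C(5,1)·C(8,6) = 8 + 140 = 148.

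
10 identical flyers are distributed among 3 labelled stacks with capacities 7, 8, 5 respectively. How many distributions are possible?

Without the upper bounds there are C(12,2) = 66 ways to split 10 among 3 stacks.
Subtract solutions that violate a single cap (substitute x_i' = x_i − (cap_i+1)): x_1 ≥ 8 gives C(4,2) = 6; x_2 ≥ 9 gives C(3,2) = 3; x_3 ≥ 6 gives C(6,2) = 15. Together 24.
No two caps can be exceeded simultaneously, so the pair terms are all 0.
By inclusion–exclusion the count is 66 − 24 + 0 = 42.

42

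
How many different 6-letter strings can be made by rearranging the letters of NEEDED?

The 6 letters of NEEDED have repeats: D appearing twice and E appearing 3 times.
The number of distinct arrangements is 6!/(3!·2!) = 720/12 = 60.

60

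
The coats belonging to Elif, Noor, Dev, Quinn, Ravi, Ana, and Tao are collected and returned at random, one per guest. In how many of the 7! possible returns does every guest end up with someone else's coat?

1854

Let Aᵢ be the assignments in which guest i gets their own coat. We want the size of the complement of A₁∪…∪A_7.
By inclusion–exclusion this is Σ_{j=0}^{7} (−1)^j C(7,j)·(7−j)!.
Computing: 5040 − 5040 + 2520 − 840 + 210 − 42 + 7 − 1 = 1854.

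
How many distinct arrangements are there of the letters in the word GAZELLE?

1260

Letter multiplicities in GAZELLE: A×1, E×2, G×1, L×2, Z×1.
The number of distinct arrangements is 7!/(2!·2!) = 5040/4 = 1260.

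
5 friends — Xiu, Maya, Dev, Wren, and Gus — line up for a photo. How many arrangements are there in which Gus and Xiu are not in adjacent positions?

Of the 5! = 120 arrangements, those with Gus and Xiu adjacent number 2 × 4! = 48 (treat the pair as a block with 2 internal orders).
So 120 − 48 = 72 arrangements keep them apart.

72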